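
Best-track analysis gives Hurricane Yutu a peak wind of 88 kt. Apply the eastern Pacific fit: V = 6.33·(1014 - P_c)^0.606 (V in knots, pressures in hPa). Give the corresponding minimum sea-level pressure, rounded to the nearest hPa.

937 hPa

ΔP = (V / 6.33)^(1/0.606) = (88/6.33)^1.650.
88/6.33 = 13.902; 13.902^1.650 ≈ 76.96 hPa.
P_c = 1014 − 76.96 = 937.04 ≈ 937 hPa.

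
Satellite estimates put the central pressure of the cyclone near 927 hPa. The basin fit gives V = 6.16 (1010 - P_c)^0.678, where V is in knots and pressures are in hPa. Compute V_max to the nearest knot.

123 kt

ΔP = 1010 − 927 = 83 hPa.
83^0.678 ≈ 20.005.
V ≈ 6.16 × 20.005 ≈ 123.2 kt.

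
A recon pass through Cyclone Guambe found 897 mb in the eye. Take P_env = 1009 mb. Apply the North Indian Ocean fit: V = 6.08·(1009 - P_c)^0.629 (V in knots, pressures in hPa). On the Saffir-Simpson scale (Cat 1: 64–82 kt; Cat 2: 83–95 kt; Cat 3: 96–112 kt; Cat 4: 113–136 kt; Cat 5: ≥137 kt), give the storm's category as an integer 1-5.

4

ΔP = 1009 − 897 = 112 mb.
V ≈ 6.08 × 112^0.629 = 6.08 × 19.45 ≈ 118 kt.
118 kt falls in the Category 4 band.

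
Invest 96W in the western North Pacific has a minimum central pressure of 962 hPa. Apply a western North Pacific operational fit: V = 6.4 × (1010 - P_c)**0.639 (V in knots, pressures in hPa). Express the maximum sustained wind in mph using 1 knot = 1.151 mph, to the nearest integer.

ΔP = 1010 − 962 = 48 hPa.
V ≈ 6.4 × 48^0.639 = 6.4 × 11.866 ≈ 75.944 kt.
75.944 × 1.151 ≈ 87.41 mph → 87 mph.

87 mph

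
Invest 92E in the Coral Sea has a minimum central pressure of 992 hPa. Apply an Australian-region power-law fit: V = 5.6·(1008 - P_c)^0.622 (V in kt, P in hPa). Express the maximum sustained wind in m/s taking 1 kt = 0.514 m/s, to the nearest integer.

16 m/s

ΔP = 1008 − 992 = 16 hPa.
V ≈ 5.6 × 16^0.622 = 5.6 × 5.610 ≈ 31.416 kt.
31.416 × 0.514 ≈ 16.15 m/s → 16 m/s.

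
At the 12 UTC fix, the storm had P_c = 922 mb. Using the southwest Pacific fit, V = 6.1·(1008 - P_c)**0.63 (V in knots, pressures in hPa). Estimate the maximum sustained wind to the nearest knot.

101 kt

ΔP = 1008 − 922 = 86 mb.
86^0.63 ≈ 16.548.
V ≈ 6.1 × 16.548 ≈ 100.9 kt.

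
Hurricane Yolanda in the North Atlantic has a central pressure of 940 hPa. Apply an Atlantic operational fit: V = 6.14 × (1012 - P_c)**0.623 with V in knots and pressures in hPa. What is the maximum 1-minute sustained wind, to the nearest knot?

88 kt

ΔP = 1012 − 940 = 72 hPa.
72^0.623 ≈ 14.359.
V ≈ 6.14 × 14.359 ≈ 88.2 kt.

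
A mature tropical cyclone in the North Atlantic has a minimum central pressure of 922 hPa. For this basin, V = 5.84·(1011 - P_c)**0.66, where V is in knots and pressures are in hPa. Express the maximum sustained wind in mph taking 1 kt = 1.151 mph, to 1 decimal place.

ΔP = 1011 − 922 = 89 hPa.
V ≈ 5.84 × 89^0.66 = 5.84 × 19.346 ≈ 112.982 kt.
112.982 × 1.151 ≈ 130.04 mph → 130.0 mph.

130.0 mph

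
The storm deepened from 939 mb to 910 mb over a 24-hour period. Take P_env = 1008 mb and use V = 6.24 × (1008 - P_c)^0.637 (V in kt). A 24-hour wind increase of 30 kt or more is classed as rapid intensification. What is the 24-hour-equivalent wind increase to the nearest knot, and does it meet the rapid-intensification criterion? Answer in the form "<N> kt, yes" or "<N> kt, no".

V₁: ΔP = 69, V ≈ 6.24 × 69^0.637 ≈ 92.58 kt.
V₂: ΔP = 98, V ≈ 6.24 × 98^0.637 ≈ 115.77 kt.
ΔV over 24 h = 23.19 kt → 24 h equivalent = 23.19 × 24/24 ≈ 23.19 kt.
23 kt < 30 kt ⇒ not rapid intensification.

23 kt, no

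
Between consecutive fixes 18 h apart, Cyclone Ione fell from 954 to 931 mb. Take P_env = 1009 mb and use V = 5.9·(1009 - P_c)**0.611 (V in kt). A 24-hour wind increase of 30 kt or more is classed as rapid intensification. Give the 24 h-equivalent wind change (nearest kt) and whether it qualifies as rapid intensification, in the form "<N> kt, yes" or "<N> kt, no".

V₁: ΔP = 55, V ≈ 5.9 × 55^0.611 ≈ 68.27 kt.
V₂: ΔP = 78, V ≈ 5.9 × 78^0.611 ≈ 84.51 kt.
ΔV over 18 h = 16.24 kt → 24 h equivalent = 16.24 × 24/18 ≈ 21.65 kt.
22 kt < 30 kt ⇒ not rapid intensification.

22 kt, no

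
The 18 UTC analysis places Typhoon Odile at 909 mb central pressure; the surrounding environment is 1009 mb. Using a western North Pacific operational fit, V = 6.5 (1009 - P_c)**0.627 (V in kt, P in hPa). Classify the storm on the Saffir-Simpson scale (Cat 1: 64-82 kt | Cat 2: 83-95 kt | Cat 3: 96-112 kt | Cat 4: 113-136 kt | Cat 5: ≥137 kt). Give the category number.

4

ΔP = 1009 − 909 = 100 mb.
V ≈ 6.5 × 100^0.627 = 6.5 × 17.95 ≈ 117 kt.
117 kt falls in the Category 4 band.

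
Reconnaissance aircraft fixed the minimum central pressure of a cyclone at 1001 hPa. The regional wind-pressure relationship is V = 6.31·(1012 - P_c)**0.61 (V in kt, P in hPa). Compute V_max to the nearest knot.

ΔP = 1012 − 1001 = 11 hPa.
11^0.61 ≈ 4.318.
V ≈ 6.31 × 4.318 ≈ 27.2 kt.

27 kt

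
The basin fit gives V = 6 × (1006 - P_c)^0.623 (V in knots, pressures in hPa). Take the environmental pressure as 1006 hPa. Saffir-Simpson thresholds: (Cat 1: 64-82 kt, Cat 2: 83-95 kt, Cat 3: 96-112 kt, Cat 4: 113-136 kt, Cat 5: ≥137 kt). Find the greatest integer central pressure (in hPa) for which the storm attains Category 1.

961 hPa

Category 1 begins at V = 64 kt.
Required ΔP = (64/6)^(1/0.623) = 10.667^1.605 ≈ 44.68 hPa.
P_c ≤ 1006 − 44.68 = 961.32, so the highest integer P_c is 961 hPa.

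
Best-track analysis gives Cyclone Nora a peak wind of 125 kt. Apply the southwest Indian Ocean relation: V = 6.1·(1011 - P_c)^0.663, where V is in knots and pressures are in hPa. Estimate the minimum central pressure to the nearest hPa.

ΔP = (V / 6.1)^(1/0.663) = (125/6.1)^1.508.
125/6.1 = 20.492; 20.492^1.508 ≈ 95.12 hPa.
P_c = 1011 − 95.12 = 915.88 ≈ 916 hPa.

916 hPa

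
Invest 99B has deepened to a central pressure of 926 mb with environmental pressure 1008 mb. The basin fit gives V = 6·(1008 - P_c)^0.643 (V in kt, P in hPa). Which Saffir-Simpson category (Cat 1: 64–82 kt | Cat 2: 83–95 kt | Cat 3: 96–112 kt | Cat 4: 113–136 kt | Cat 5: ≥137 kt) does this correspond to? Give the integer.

3

ΔP = 1008 − 926 = 82 mb.
V ≈ 6 × 82^0.643 = 6 × 17.01 ≈ 102 kt.
102 kt falls in the Category 3 band.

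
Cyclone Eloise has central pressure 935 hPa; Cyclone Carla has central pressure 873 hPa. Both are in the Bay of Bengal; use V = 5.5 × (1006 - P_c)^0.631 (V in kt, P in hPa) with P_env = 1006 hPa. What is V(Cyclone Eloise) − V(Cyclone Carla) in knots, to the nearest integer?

-39 kt

Cyclone Eloise: ΔP = 71; V ≈ 5.5 × 71^0.631 ≈ 81.00 kt.
Cyclone Carla: ΔP = 133; V ≈ 5.5 × 133^0.631 ≈ 120.37 kt.
Difference ≈ 81.00 − 120.37 = -39.37 → -39 kt.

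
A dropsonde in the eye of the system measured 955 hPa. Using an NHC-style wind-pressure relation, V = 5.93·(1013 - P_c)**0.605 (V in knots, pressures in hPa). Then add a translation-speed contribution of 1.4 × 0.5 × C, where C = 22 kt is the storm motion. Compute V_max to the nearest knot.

ΔP = 1013 − 955 = 58 hPa.
58^0.605 ≈ 11.665.
V ≈ 5.93 × 11.665 ≈ 69.2 kt.
Translation term: 1.4 × 0.5 × 22 = 15.4 kt.
Corrected V ≈ 84.6 kt → 85 kt.

85 kt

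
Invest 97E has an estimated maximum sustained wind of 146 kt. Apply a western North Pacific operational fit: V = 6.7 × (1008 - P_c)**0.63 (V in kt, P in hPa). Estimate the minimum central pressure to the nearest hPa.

875 hPa

ΔP = (V / 6.7)^(1/0.63) = (146/6.7)^1.587.
146/6.7 = 21.791; 21.791^1.587 ≈ 133.12 hPa.
P_c = 1008 − 133.12 = 874.88 ≈ 875 hPa.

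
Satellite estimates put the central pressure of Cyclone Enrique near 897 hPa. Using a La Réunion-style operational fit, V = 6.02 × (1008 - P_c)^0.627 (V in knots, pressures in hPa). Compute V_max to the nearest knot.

115 kt

ΔP = 1008 − 897 = 111 hPa.
111^0.627 ≈ 19.161.
V ≈ 6.02 × 19.161 ≈ 115.3 kt.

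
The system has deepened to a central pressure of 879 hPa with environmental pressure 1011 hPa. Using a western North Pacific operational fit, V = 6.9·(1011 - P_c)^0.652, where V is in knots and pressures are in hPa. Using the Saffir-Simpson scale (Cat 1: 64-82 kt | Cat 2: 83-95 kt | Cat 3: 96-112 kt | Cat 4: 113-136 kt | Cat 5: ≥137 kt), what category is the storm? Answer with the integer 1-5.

5

ΔP = 1011 − 879 = 132 hPa.
V ≈ 6.9 × 132^0.652 = 6.9 × 24.13 ≈ 167 kt.
167 kt falls in the Category 5 band.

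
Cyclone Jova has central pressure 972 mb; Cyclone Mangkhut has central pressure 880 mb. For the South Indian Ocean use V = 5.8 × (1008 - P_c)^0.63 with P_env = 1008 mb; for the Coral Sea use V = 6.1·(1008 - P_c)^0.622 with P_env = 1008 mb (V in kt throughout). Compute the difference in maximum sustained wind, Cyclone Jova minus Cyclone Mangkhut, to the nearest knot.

Cyclone Jova: ΔP = 36; V ≈ 5.8 × 36^0.63 ≈ 55.45 kt.
Cyclone Mangkhut: ΔP = 128; V ≈ 6.1 × 128^0.622 ≈ 124.74 kt.
Difference ≈ 55.45 − 124.74 = -69.29 → -69 kt.

-69 kt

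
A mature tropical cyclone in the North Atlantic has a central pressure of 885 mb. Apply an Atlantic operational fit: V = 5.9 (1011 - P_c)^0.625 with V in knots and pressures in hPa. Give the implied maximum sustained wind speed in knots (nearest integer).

121 kt

ΔP = 1011 − 885 = 126 mb.
126^0.625 ≈ 20.546.
V ≈ 5.9 × 20.546 ≈ 121.2 kt.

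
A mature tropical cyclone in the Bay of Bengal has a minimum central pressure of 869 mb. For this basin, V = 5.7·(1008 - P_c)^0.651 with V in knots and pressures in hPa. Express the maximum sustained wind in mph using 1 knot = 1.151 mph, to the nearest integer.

ΔP = 1008 − 869 = 139 mb.
V ≈ 5.7 × 139^0.651 = 5.7 × 24.837 ≈ 141.572 kt.
141.572 × 1.151 ≈ 162.95 mph → 163 mph.

163 mph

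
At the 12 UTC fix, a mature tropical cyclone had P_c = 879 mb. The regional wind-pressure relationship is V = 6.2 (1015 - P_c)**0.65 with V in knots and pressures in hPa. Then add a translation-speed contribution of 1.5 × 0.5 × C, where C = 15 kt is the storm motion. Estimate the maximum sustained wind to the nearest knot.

162 kt

ΔP = 1015 − 879 = 136 mb.
136^0.65 ≈ 24.367.
V ≈ 6.2 × 24.367 ≈ 151.1 kt.
Translation term: 1.5 × 0.5 × 15 = 11.25 kt.
Corrected V ≈ 162.35 kt → 162 kt.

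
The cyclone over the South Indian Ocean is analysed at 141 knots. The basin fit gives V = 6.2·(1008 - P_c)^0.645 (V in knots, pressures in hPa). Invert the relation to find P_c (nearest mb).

881 mb

ΔP = (V / 6.2)^(1/0.645) = (141/6.2)^1.550.
141/6.2 = 22.742; 22.742^1.550 ≈ 126.94 mb.
P_c = 1008 − 126.94 = 881.06 ≈ 881 mb.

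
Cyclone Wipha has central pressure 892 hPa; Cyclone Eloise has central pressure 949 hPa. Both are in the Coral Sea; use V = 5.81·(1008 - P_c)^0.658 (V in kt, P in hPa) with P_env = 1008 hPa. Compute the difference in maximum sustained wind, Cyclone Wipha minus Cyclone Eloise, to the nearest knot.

Cyclone Wipha: ΔP = 116; V ≈ 5.81 × 116^0.658 ≈ 132.61 kt.
Cyclone Eloise: ΔP = 59; V ≈ 5.81 × 59^0.658 ≈ 85.00 kt.
Difference ≈ 132.61 − 85.00 = 47.61 → 48 kt.

48 kt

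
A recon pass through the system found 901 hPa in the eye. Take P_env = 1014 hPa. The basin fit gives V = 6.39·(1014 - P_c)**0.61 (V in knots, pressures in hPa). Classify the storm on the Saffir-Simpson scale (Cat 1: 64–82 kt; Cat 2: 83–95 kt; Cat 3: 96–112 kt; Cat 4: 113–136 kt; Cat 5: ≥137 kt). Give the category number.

4

ΔP = 1014 − 901 = 113 hPa.
V ≈ 6.39 × 113^0.61 = 6.39 × 17.88 ≈ 114 kt.
114 kt falls in the Category 4 band.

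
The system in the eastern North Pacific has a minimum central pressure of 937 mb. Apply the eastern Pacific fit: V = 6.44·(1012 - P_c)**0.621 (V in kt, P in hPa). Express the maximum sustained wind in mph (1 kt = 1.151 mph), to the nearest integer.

ΔP = 1012 − 937 = 75 mb.
V ≈ 6.44 × 75^0.621 = 6.44 × 14.602 ≈ 94.037 kt.
94.037 × 1.151 ≈ 108.24 mph → 108 mph.

108 mph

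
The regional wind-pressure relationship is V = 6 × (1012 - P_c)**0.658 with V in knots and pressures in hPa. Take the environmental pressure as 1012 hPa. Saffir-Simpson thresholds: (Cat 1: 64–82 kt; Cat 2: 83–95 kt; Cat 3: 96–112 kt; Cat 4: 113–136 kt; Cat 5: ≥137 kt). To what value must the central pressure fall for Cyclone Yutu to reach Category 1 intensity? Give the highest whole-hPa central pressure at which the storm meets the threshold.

Category 1 begins at V = 64 kt.
Required ΔP = (64/6)^(1/0.658) = 10.667^1.520 ≈ 36.51 hPa.
P_c ≤ 1012 − 36.51 = 975.49, so the highest integer P_c is 975 hPa.

975 hPa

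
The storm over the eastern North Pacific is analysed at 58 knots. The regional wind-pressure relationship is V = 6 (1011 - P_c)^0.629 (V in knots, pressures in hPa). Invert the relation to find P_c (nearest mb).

974 mb

ΔP = (V / 6)^(1/0.629) = (58/6)^1.590.
58/6 = 9.667; 9.667^1.590 ≈ 36.85 mb.
P_c = 1011 − 36.85 = 974.15 ≈ 974 mb.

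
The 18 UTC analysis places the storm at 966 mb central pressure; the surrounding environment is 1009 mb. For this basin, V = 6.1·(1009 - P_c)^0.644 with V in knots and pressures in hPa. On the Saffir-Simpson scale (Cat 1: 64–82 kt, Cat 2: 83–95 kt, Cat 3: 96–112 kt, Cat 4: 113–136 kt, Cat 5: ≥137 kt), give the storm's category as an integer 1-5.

1

ΔP = 1009 − 966 = 43 mb.
V ≈ 6.1 × 43^0.644 = 6.1 × 11.27 ≈ 69 kt.
69 kt falls in the Category 1 band.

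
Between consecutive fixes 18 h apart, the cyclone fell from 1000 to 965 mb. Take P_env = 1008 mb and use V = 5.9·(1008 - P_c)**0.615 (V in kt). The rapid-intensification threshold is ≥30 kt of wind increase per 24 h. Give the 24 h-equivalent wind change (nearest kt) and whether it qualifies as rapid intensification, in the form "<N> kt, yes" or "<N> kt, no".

51 kt, yes

V₁: ΔP = 8, V ≈ 5.9 × 8^0.615 ≈ 21.20 kt.
V₂: ΔP = 43, V ≈ 5.9 × 43^0.615 ≈ 59.63 kt.
ΔV over 18 h = 38.43 kt → 24 h equivalent = 38.43 × 24/18 ≈ 51.24 kt.
51 kt ≥ 30 kt ⇒ rapid intensification.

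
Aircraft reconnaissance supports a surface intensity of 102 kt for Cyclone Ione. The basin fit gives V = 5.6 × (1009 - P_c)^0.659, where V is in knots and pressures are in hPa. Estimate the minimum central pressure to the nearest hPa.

ΔP = (V / 5.6)^(1/0.659) = (102/5.6)^1.517.
102/5.6 = 18.214; 18.214^1.517 ≈ 81.77 hPa.
P_c = 1009 − 81.77 = 927.23 ≈ 927 hPa.

927 hPa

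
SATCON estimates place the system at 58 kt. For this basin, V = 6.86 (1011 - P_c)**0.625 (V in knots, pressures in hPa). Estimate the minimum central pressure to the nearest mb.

981 mb

ΔP = (V / 6.86)^(1/0.625) = (58/6.86)^1.600.
58/6.86 = 8.455; 8.455^1.600 ≈ 30.43 mb.
P_c = 1011 − 30.43 = 980.57 ≈ 981 mb.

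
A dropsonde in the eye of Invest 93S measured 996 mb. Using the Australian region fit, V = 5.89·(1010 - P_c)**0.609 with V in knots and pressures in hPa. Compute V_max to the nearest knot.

ΔP = 1010 − 996 = 14 mb.
14^0.609 ≈ 4.989.
V ≈ 5.89 × 4.989 ≈ 29.4 kt.

29 kt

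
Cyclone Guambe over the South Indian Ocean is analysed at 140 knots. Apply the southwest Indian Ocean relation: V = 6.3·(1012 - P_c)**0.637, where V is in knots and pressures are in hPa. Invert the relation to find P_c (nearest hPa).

882 hPa

ΔP = (V / 6.3)^(1/0.637) = (140/6.3)^1.570.
140/6.3 = 22.222; 22.222^1.570 ≈ 130.10 hPa.
P_c = 1012 − 130.10 = 881.90 ≈ 882 hPa.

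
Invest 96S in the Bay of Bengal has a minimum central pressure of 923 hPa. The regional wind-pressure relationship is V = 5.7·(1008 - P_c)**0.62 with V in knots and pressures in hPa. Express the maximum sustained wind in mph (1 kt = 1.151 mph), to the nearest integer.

103 mph

ΔP = 1008 − 923 = 85 hPa.
V ≈ 5.7 × 85^0.62 = 5.7 × 15.712 ≈ 89.560 kt.
89.560 × 1.151 ≈ 103.08 mph → 103 mph.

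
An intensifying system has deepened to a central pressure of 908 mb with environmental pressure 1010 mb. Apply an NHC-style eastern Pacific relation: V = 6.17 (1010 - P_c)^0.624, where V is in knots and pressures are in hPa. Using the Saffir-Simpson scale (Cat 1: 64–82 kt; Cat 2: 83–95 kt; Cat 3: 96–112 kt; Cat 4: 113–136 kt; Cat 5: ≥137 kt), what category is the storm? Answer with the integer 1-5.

ΔP = 1010 − 908 = 102 mb.
V ≈ 6.17 × 102^0.624 = 6.17 × 17.92 ≈ 111 kt.
111 kt falls in the Category 3 band.

3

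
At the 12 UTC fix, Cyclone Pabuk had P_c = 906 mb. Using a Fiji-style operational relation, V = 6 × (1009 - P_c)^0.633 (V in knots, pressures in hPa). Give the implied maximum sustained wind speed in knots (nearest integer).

113 kt

ΔP = 1009 − 906 = 103 mb.
103^0.633 ≈ 18.799.
V ≈ 6 × 18.799 ≈ 112.8 kt.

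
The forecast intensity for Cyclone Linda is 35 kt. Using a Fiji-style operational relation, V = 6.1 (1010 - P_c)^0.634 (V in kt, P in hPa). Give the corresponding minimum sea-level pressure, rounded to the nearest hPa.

ΔP = (V / 6.1)^(1/0.634) = (35/6.1)^1.577.
35/6.1 = 5.738; 5.738^1.577 ≈ 15.73 hPa.
P_c = 1010 − 15.73 = 994.27 ≈ 994 hPa.

994 hPa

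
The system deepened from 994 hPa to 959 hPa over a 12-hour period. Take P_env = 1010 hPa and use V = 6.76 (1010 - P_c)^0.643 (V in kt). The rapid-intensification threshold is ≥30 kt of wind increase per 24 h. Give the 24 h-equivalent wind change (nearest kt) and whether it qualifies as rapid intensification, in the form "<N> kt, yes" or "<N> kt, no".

89 kt, yes

V₁: ΔP = 16, V ≈ 6.76 × 16^0.643 ≈ 40.20 kt.
V₂: ΔP = 51, V ≈ 6.76 × 51^0.643 ≈ 84.71 kt.
ΔV over 12 h = 44.51 kt → 24 h equivalent = 44.51 × 24/12 ≈ 89.02 kt.
89 kt ≥ 30 kt ⇒ rapid intensification.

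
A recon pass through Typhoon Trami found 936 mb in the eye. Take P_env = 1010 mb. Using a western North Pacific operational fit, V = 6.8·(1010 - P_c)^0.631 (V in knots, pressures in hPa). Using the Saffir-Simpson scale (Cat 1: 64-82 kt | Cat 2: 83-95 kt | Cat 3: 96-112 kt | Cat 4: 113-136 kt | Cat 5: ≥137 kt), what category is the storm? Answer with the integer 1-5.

ΔP = 1010 − 936 = 74 mb.
V ≈ 6.8 × 74^0.631 = 6.8 × 15.12 ≈ 103 kt.
103 kt falls in the Category 3 band.

3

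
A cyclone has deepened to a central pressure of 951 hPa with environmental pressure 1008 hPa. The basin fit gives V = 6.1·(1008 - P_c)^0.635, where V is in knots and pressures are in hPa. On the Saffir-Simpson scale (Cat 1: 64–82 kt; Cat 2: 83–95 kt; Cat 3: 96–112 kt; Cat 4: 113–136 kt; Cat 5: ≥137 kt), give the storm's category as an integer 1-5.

1

ΔP = 1008 − 951 = 57 hPa.
V ≈ 6.1 × 57^0.635 = 6.1 × 13.03 ≈ 79 kt.
79 kt falls in the Category 1 band.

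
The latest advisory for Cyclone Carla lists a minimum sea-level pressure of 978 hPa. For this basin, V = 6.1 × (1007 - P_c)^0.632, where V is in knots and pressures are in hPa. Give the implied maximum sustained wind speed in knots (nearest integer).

ΔP = 1007 − 978 = 29 hPa.
29^0.632 ≈ 8.399.
V ≈ 6.1 × 8.399 ≈ 51.2 kt.

51 kt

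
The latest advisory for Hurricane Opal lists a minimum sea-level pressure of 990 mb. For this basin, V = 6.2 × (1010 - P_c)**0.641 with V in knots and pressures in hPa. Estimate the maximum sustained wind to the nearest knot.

42 kt

ΔP = 1010 − 990 = 20 mb.
20^0.641 ≈ 6.823.
V ≈ 6.2 × 6.823 ≈ 42.3 kt.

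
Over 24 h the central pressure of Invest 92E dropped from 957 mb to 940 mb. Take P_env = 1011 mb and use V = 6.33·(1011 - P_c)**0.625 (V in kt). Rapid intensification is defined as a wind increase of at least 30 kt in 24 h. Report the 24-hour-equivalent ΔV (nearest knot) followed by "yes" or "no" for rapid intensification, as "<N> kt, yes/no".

14 kt, no

V₁: ΔP = 54, V ≈ 6.33 × 54^0.625 ≈ 76.59 kt.
V₂: ΔP = 71, V ≈ 6.33 × 71^0.625 ≈ 90.87 kt.
ΔV over 24 h = 14.28 kt → 24 h equivalent = 14.28 × 24/24 ≈ 14.28 kt.
14 kt < 30 kt ⇒ not rapid intensification.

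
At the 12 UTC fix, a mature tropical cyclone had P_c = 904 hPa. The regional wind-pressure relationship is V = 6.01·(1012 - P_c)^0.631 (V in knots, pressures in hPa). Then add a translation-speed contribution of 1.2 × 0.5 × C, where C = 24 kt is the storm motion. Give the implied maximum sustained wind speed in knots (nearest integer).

ΔP = 1012 − 904 = 108 hPa.
108^0.631 ≈ 19.191.
V ≈ 6.01 × 19.191 ≈ 115.3 kt.
Translation term: 1.2 × 0.5 × 24 = 14.4 kt.
Corrected V ≈ 129.7 kt → 130 kt.

130 kt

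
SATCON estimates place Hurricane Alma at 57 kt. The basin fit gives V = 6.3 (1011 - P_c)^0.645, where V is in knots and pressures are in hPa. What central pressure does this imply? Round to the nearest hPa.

ΔP = (V / 6.3)^(1/0.645) = (57/6.3)^1.550.
57/6.3 = 9.048; 9.048^1.550 ≈ 30.41 hPa.
P_c = 1011 − 30.41 = 980.59 ≈ 981 hPa.

981 hPa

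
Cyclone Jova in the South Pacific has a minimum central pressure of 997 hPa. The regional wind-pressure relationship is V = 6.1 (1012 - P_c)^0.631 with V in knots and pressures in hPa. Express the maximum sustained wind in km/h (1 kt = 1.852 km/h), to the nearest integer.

ΔP = 1012 − 997 = 15 hPa.
V ≈ 6.1 × 15^0.631 = 6.1 × 5.522 ≈ 33.686 kt.
33.686 × 1.852 ≈ 62.39 km/h → 62 km/h.

62 km/h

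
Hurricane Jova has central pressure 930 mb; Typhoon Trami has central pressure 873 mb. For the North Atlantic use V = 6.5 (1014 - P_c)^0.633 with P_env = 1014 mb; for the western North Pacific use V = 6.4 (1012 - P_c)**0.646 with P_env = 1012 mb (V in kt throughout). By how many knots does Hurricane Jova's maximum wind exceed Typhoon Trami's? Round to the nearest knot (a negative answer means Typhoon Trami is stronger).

-48 kt

Hurricane Jova: ΔP = 84; V ≈ 6.5 × 84^0.633 ≈ 107.39 kt.
Typhoon Trami: ΔP = 139; V ≈ 6.4 × 139^0.646 ≈ 155.08 kt.
Difference ≈ 107.39 − 155.08 = -47.69 → -48 kt.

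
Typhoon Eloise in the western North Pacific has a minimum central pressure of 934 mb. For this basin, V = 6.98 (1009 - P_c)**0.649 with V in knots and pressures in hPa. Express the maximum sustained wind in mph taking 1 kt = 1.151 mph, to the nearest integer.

132 mph

ΔP = 1009 − 934 = 75 mb.
V ≈ 6.98 × 75^0.649 = 6.98 × 16.478 ≈ 115.019 kt.
115.019 × 1.151 ≈ 132.39 mph → 132 mph.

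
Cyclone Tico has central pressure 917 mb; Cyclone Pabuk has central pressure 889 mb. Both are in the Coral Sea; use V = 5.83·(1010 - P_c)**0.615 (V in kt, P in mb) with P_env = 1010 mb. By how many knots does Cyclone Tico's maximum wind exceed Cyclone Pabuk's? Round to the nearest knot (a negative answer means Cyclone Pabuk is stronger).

Cyclone Tico: ΔP = 93; V ≈ 5.83 × 93^0.615 ≈ 94.69 kt.
Cyclone Pabuk: ΔP = 121; V ≈ 5.83 × 121^0.615 ≈ 111.32 kt.
Difference ≈ 94.69 − 111.32 = -16.63 → -17 kt.

-17 kt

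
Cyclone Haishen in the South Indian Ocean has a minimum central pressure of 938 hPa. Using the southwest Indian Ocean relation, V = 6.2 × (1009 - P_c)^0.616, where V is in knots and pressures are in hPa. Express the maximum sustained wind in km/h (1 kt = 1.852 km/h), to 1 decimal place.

158.6 km/h

ΔP = 1009 − 938 = 71 hPa.
V ≈ 6.2 × 71^0.616 = 6.2 × 13.816 ≈ 85.658 kt.
85.658 × 1.852 ≈ 158.64 km/h → 158.6 km/h.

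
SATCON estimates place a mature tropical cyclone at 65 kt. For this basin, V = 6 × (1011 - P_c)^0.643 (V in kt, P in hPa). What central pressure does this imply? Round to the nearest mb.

ΔP = (V / 6)^(1/0.643) = (65/6)^1.555.
65/6 = 10.833; 10.833^1.555 ≈ 40.67 mb.
P_c = 1011 − 40.67 = 970.33 ≈ 970 mb.

970 mb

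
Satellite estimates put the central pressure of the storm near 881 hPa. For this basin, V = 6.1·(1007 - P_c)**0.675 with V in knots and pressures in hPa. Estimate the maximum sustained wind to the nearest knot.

160 kt

ΔP = 1007 − 881 = 126 hPa.
126^0.675 ≈ 26.167.
V ≈ 6.1 × 26.167 ≈ 159.6 kt.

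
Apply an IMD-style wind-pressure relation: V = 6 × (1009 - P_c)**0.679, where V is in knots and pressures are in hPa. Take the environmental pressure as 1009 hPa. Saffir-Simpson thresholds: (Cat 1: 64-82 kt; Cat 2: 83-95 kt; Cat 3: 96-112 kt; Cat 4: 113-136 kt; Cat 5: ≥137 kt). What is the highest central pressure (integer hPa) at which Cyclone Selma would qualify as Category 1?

976 hPa

Category 1 begins at V = 64 kt.
Required ΔP = (64/6)^(1/0.679) = 10.667^1.473 ≈ 32.66 hPa.
P_c ≤ 1009 − 32.66 = 976.34, so the highest integer P_c is 976 hPa.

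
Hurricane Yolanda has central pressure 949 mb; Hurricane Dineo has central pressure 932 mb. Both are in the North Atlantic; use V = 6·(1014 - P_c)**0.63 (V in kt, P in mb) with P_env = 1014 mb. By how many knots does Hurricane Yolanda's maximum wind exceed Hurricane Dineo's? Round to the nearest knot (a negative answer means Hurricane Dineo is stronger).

-13 kt

Hurricane Yolanda: ΔP = 65; V ≈ 6 × 65^0.63 ≈ 83.23 kt.
Hurricane Dineo: ΔP = 82; V ≈ 6 × 82^0.63 ≈ 96.35 kt.
Difference ≈ 83.23 − 96.35 = -13.12 → -13 kt.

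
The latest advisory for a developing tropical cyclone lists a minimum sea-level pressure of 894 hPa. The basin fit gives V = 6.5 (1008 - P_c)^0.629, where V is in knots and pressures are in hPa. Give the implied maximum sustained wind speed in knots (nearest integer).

ΔP = 1008 − 894 = 114 hPa.
114^0.629 ≈ 19.669.
V ≈ 6.5 × 19.669 ≈ 127.9 kt.

128 kt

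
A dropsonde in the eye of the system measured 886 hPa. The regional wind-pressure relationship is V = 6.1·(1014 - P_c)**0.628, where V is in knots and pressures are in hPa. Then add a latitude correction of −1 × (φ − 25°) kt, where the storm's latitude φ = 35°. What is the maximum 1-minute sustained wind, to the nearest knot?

118 kt

ΔP = 1014 − 886 = 128 hPa.
128^0.628 ≈ 21.054.
V ≈ 6.1 × 21.054 ≈ 128.4 kt.
Latitude correction: −1 × (35 − 25) = -10 kt.
Corrected V ≈ 118.4 kt → 118 kt.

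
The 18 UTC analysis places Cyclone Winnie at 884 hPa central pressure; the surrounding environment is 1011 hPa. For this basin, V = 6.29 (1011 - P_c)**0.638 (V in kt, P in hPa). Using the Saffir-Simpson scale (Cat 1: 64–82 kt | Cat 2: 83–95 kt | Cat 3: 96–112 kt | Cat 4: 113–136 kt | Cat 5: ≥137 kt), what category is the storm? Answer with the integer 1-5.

ΔP = 1011 − 884 = 127 hPa.
V ≈ 6.29 × 127^0.638 = 6.29 × 21.99 ≈ 138 kt.
138 kt falls in the Category 5 band.

5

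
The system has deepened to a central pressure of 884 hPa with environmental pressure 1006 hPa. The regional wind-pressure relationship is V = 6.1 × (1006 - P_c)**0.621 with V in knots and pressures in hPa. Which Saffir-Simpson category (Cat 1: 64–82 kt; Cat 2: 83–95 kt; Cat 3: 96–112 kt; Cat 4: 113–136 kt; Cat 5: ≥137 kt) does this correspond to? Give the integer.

4

ΔP = 1006 − 884 = 122 hPa.
V ≈ 6.1 × 122^0.621 = 6.1 × 19.75 ≈ 120 kt.
120 kt falls in the Category 4 band.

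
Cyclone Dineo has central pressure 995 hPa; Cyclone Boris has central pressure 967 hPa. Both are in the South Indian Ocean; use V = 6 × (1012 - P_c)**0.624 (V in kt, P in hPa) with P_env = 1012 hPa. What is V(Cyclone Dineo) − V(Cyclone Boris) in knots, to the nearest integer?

Cyclone Dineo: ΔP = 17; V ≈ 6 × 17^0.624 ≈ 35.15 kt.
Cyclone Boris: ΔP = 45; V ≈ 6 × 45^0.624 ≈ 64.53 kt.
Difference ≈ 35.15 − 64.53 = -29.38 → -29 kt.

-29 kt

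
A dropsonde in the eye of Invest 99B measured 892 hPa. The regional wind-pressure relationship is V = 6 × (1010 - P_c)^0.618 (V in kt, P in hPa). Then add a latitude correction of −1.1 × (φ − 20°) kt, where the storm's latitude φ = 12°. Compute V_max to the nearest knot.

123 kt

ΔP = 1010 − 892 = 118 hPa.
118^0.618 ≈ 19.073.
V ≈ 6 × 19.073 ≈ 114.4 kt.
Latitude correction: −1.1 × (12 − 20) = 8.8 kt.
Corrected V ≈ 123.2 kt → 123 kt.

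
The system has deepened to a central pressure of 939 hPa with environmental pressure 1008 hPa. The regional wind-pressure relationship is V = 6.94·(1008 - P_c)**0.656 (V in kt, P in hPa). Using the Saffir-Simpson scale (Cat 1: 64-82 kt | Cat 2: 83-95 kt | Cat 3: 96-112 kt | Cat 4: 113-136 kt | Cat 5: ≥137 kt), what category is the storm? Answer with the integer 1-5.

3

ΔP = 1008 − 939 = 69 hPa.
V ≈ 6.94 × 69^0.656 = 6.94 × 16.08 ≈ 112 kt.
112 kt falls in the Category 3 band.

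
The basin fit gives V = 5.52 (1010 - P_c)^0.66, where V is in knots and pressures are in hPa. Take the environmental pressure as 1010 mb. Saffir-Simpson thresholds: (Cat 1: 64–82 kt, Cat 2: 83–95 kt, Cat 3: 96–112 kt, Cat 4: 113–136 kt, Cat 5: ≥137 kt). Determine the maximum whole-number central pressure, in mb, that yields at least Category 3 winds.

Category 3 begins at V = 96 kt.
Required ΔP = (96/5.52)^(1/0.66) = 17.391^1.515 ≈ 75.73 mb.
P_c ≤ 1010 − 75.73 = 934.27, so the highest integer P_c is 934 mb.

934 mb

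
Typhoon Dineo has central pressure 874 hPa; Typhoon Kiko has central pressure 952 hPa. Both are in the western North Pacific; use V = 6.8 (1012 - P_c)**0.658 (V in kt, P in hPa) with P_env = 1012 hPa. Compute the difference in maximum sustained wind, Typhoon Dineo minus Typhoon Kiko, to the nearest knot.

73 kt

Typhoon Dineo: ΔP = 138; V ≈ 6.8 × 138^0.658 ≈ 174.00 kt.
Typhoon Kiko: ΔP = 60; V ≈ 6.8 × 60^0.658 ≈ 100.58 kt.
Difference ≈ 174.00 − 100.58 = 73.42 → 73 kt.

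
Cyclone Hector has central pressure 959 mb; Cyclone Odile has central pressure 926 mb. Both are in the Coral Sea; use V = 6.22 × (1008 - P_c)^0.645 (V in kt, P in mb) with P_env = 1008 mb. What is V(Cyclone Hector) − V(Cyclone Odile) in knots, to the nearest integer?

Cyclone Hector: ΔP = 49; V ≈ 6.22 × 49^0.645 ≈ 76.55 kt.
Cyclone Odile: ΔP = 82; V ≈ 6.22 × 82^0.645 ≈ 106.71 kt.
Difference ≈ 76.55 − 106.71 = -30.16 → -30 kt.

-30 kt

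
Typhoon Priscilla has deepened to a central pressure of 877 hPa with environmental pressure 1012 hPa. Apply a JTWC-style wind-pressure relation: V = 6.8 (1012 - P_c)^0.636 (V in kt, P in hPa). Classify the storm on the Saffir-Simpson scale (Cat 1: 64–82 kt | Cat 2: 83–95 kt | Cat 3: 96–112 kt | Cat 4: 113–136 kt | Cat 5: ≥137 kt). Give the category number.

5

ΔP = 1012 − 877 = 135 hPa.
V ≈ 6.8 × 135^0.636 = 6.8 × 22.64 ≈ 154 kt.
154 kt falls in the Category 5 band.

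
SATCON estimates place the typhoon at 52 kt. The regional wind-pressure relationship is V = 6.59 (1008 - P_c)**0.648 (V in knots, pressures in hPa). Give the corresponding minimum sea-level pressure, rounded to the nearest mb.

984 mb

ΔP = (V / 6.59)^(1/0.648) = (52/6.59)^1.543.
52/6.59 = 7.891; 7.891^1.543 ≈ 24.23 mb.
P_c = 1008 − 24.23 = 983.77 ≈ 984 mb.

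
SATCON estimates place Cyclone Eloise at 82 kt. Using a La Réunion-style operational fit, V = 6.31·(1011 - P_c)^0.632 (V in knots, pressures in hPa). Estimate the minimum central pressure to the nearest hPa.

953 hPa

ΔP = (V / 6.31)^(1/0.632) = (82/6.31)^1.582.
82/6.31 = 12.995; 12.995^1.582 ≈ 57.85 hPa.
P_c = 1011 − 57.85 = 953.15 ≈ 953 hPa.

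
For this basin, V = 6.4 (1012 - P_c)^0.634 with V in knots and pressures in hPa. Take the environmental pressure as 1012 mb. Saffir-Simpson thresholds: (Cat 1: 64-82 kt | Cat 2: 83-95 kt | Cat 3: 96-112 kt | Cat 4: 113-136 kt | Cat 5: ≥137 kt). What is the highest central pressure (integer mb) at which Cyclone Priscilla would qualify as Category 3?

940 mb

Category 3 begins at V = 96 kt.
Required ΔP = (96/6.4)^(1/0.634) = 15.000^1.577 ≈ 71.62 mb.
P_c ≤ 1012 − 71.62 = 940.38, so the highest integer P_c is 940 mb.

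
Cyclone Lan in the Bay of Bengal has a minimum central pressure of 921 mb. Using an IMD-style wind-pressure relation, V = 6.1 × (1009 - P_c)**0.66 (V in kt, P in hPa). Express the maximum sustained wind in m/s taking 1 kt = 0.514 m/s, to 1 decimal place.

60.2 m/s

ΔP = 1009 − 921 = 88 mb.
V ≈ 6.1 × 88^0.66 = 6.1 × 19.203 ≈ 117.135 kt.
117.135 × 0.514 ≈ 60.21 m/s → 60.2 m/s.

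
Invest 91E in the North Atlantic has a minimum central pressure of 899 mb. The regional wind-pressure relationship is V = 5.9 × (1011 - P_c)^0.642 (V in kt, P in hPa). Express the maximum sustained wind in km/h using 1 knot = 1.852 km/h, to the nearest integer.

ΔP = 1011 − 899 = 112 mb.
V ≈ 5.9 × 112^0.642 = 5.9 × 20.682 ≈ 122.025 kt.
122.025 × 1.852 ≈ 225.99 km/h → 226 km/h.

226 km/h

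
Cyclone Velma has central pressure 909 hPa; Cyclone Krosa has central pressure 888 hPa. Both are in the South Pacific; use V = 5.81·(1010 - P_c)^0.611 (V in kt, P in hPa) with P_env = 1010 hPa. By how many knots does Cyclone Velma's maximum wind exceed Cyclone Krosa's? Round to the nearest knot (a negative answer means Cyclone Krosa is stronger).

Cyclone Velma: ΔP = 101; V ≈ 5.81 × 101^0.611 ≈ 97.46 kt.
Cyclone Krosa: ΔP = 122; V ≈ 5.81 × 122^0.611 ≈ 109.38 kt.
Difference ≈ 97.46 − 109.38 = -11.92 → -12 kt.

-12 kt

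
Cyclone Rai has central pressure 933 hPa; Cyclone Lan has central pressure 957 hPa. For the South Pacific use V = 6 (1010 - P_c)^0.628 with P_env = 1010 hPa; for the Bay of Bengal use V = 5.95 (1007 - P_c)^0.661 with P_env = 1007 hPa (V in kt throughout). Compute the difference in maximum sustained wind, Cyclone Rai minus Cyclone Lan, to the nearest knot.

Cyclone Rai: ΔP = 77; V ≈ 6 × 77^0.628 ≈ 91.81 kt.
Cyclone Lan: ΔP = 50; V ≈ 5.95 × 50^0.661 ≈ 78.98 kt.
Difference ≈ 91.81 − 78.98 = 12.83 → 13 kt.

13 kt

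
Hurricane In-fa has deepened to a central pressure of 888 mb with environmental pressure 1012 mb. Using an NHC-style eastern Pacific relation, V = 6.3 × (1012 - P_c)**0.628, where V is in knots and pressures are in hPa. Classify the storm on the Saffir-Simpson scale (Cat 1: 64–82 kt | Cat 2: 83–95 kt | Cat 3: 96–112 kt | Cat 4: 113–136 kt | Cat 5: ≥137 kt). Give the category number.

ΔP = 1012 − 888 = 124 mb.
V ≈ 6.3 × 124^0.628 = 6.3 × 20.64 ≈ 130 kt.
130 kt falls in the Category 4 band.

4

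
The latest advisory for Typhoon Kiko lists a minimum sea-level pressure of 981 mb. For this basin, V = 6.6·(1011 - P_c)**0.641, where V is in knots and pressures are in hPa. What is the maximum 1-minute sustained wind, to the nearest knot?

58 kt

ΔP = 1011 − 981 = 30 mb.
30^0.641 ≈ 8.848.
V ≈ 6.6 × 8.848 ≈ 58.4 kt.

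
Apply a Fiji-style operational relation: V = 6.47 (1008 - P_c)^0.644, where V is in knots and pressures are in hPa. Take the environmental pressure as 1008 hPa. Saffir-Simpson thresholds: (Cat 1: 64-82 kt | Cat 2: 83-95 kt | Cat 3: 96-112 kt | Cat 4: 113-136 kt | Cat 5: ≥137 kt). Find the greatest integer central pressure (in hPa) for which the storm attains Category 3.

942 hPa

Category 3 begins at V = 96 kt.
Required ΔP = (96/6.47)^(1/0.644) = 14.838^1.553 ≈ 65.90 hPa.
P_c ≤ 1008 − 65.90 = 942.10, so the highest integer P_c is 942 hPa.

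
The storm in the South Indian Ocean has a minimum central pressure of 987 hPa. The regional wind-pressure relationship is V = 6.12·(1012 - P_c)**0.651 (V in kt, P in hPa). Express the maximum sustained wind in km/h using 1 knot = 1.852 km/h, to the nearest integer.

ΔP = 1012 − 987 = 25 hPa.
V ≈ 6.12 × 25^0.651 = 6.12 × 8.129 ≈ 49.752 kt.
49.752 × 1.852 ≈ 92.14 km/h → 92 km/h.

92 km/h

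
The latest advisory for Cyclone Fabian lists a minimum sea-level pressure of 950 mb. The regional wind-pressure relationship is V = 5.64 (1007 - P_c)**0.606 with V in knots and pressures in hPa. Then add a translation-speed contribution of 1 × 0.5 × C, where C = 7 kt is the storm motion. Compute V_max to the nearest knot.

ΔP = 1007 − 950 = 57 mb.
57^0.606 ≈ 11.589.
V ≈ 5.64 × 11.589 ≈ 65.4 kt.
Translation term: 1 × 0.5 × 7 = 3.5 kt.
Corrected V ≈ 68.9 kt → 69 kt.

69 kt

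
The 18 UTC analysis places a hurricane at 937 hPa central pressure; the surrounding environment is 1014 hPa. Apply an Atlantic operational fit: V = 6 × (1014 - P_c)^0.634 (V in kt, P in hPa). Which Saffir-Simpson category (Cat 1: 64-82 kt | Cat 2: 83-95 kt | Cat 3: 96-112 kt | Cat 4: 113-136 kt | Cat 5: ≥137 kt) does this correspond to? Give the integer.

2

ΔP = 1014 − 937 = 77 hPa.
V ≈ 6 × 77^0.634 = 6 × 15.70 ≈ 94 kt.
94 kt falls in the Category 2 band.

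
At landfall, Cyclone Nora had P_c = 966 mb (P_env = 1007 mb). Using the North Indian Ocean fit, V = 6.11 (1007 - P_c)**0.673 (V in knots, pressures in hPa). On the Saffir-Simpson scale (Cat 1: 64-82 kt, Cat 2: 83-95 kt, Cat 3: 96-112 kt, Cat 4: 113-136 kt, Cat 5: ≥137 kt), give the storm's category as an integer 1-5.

ΔP = 1007 − 966 = 41 mb.
V ≈ 6.11 × 41^0.673 = 6.11 × 12.17 ≈ 74 kt.
74 kt falls in the Category 1 band.

1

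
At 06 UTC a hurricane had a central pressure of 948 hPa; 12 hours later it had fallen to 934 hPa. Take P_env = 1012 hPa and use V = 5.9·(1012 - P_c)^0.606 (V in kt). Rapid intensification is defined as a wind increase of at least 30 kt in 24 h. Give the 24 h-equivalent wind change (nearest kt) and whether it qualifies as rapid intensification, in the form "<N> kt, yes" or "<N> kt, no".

19 kt, no

V₁: ΔP = 64, V ≈ 5.9 × 64^0.606 ≈ 73.35 kt.
V₂: ΔP = 78, V ≈ 5.9 × 78^0.606 ≈ 82.69 kt.
ΔV over 12 h = 9.34 kt → 24 h equivalent = 9.34 × 24/12 ≈ 18.68 kt.
19 kt < 30 kt ⇒ not rapid intensification.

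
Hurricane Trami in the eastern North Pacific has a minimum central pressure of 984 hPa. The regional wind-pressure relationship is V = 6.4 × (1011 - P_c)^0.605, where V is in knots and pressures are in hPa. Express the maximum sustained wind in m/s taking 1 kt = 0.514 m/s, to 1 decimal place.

24.2 m/s

ΔP = 1011 − 984 = 27 hPa.
V ≈ 6.4 × 27^0.605 = 6.4 × 7.345 ≈ 47.006 kt.
47.006 × 0.514 ≈ 24.16 m/s → 24.2 m/s.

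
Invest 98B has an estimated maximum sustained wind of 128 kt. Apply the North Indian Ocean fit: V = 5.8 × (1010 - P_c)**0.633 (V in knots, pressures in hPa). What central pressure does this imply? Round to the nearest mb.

877 mb

ΔP = (V / 5.8)^(1/0.633) = (128/5.8)^1.580.
128/5.8 = 22.069; 22.069^1.580 ≈ 132.70 mb.
P_c = 1010 − 132.70 = 877.30 ≈ 877 mb.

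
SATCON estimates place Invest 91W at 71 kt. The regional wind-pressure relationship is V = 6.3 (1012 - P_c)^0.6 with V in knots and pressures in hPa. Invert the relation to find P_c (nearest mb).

955 mb

ΔP = (V / 6.3)^(1/0.6) = (71/6.3)^1.667.
71/6.3 = 11.270; 11.270^1.667 ≈ 56.65 mb.
P_c = 1012 − 56.65 = 955.35 ≈ 955 mb.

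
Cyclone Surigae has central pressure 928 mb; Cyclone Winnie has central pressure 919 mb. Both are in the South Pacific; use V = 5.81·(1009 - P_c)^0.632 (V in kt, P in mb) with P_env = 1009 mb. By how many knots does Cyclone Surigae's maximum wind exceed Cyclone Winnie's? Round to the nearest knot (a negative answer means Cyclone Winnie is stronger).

Cyclone Surigae: ΔP = 81; V ≈ 5.81 × 81^0.632 ≈ 93.40 kt.
Cyclone Winnie: ΔP = 90; V ≈ 5.81 × 90^0.632 ≈ 99.83 kt.
Difference ≈ 93.40 − 99.83 = -6.43 → -6 kt.

-6 kt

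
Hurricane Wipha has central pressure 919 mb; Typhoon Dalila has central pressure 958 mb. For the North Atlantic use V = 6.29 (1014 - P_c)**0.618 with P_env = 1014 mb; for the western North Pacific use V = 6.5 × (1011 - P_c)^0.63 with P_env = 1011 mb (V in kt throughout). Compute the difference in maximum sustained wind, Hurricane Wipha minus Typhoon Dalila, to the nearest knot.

26 kt

Hurricane Wipha: ΔP = 95; V ≈ 6.29 × 95^0.618 ≈ 104.93 kt.
Typhoon Dalila: ΔP = 53; V ≈ 6.5 × 53^0.63 ≈ 79.29 kt.
Difference ≈ 104.93 − 79.29 = 25.64 → 26 kt.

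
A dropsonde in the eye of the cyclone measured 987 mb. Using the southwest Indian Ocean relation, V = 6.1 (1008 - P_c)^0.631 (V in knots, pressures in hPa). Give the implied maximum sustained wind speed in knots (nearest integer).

ΔP = 1008 − 987 = 21 mb.
21^0.631 ≈ 6.828.
V ≈ 6.1 × 6.828 ≈ 41.7 kt.

42 kt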